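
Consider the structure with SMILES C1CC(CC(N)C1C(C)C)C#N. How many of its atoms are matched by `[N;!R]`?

2

The query [N;!R] means: aliphatic nitrogen not in a ring.
Check the 12 heavy atoms by environment: 6× C (in 6-ring) → no; 4× C (acyclic) → no; 2× N (acyclic) → match.
That gives 2 matching atoms.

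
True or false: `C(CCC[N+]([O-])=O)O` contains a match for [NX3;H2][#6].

False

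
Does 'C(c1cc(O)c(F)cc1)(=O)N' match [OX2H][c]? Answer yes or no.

Yes

The pattern [OX2H][c] describes a hydroxyl oxygen attached to an aromatic carbon — a phenol.
The molecule carries a hydroxyl group (-OH), whose atoms satisfy every constraint of the query, so the pattern matches.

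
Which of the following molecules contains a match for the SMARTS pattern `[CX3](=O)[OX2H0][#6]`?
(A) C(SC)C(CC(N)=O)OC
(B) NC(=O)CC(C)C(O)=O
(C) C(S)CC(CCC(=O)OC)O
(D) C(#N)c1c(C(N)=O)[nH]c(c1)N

C

[CX3](=O)[OX2H0][#6] describes a carbonyl carbon bonded to an oxygen that is itself bonded to carbon (no H on that O) (an ester).
(A) has a methoxy ether (-OCH3) but the ether oxygen is not adjacent to a C=O carbon.
(B) has a primary amide (-C(=O)NH2) but the carbonyl is bonded to N, not to an O-C linkage.
(C) contains a methyl-ester group (-C(=O)OCH3), which satisfies every atom and bond constraint.
(D) has a primary amide (-C(=O)NH2) but the carbonyl is bonded to N, not to an O-C linkage.
So the answer is (C).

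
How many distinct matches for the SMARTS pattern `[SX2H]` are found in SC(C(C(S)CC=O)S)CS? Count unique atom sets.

4

[SX2H] is the SMARTS for a thiol: an aliphatic sulfur with two connections, one being H.
The molecule carries 4 separate instances of a thiol (-SH) meeting every constraint; each maps to a distinct set of atoms, giving 4 matches.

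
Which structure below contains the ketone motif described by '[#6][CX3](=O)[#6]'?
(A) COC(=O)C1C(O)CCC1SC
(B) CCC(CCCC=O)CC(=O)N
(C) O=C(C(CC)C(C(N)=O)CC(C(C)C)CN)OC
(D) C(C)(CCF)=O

[#6][CX3](=O)[#6] describes a carbonyl carbon (no H) flanked by two carbons (a ketone).
(A) has a methyl-ester group (-C(=O)OCH3) but one neighbour of the carbonyl carbon is O, not C.
(B) has a primary amide (-C(=O)NH2) but one neighbour of the carbonyl carbon is N, not C.
(C) has a methyl-ester group (-C(=O)OCH3) but one neighbour of the carbonyl carbon is O, not C.
(D) contains an acetyl/ketone group (-C(=O)CH3), which satisfies every atom and bond constraint.
So the answer is (D).

D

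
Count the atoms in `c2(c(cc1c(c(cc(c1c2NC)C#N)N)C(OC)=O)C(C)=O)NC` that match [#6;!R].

7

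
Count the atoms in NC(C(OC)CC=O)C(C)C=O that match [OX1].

2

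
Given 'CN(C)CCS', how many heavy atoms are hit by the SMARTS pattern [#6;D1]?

2

The query [#6;D1] means: carbon bonded to exactly one heavy atom.
Check the 6 heavy atoms by environment: 2× C (D2) → no; 1× S (D1) → no; 1× N (D3) → no; 2× C (D1) → match.
That gives 2 matching atoms.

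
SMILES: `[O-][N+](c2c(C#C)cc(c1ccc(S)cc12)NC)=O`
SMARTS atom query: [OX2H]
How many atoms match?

The query [OX2H] means: aliphatic oxygen with two connections, one of which is H — an -OH oxygen.
Check the 18 heavy atoms by environment: 6× c (aromatic, H0, X3) → no; 4× c (aromatic, H1, X3) → no; 1× N (charge +1, H0, X3) → no; 1× O (charge -1, H0, X1) → no; 1× O (H0, X1) → no; 1× C (H0, X2) → no; 1× C (H1, X2) → no; 1× S (H1, X2) → no; 1× N (H1, X3) → no; 1× C (H3, X4) → no.
No environment satisfies the query, so 0 matching atoms.

0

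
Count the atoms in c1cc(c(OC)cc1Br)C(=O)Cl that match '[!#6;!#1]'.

4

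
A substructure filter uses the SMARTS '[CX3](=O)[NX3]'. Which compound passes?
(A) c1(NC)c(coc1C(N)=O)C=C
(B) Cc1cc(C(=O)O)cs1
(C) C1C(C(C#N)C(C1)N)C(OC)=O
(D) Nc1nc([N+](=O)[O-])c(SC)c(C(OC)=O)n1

A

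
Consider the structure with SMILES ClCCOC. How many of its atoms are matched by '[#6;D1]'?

Check the 5 heavy atoms by environment: 2× C (D2) → no; 1× Cl (D1) → no; 1× O (D2) → no; 1× C (D1) → match.
That gives 1 matching atom.

1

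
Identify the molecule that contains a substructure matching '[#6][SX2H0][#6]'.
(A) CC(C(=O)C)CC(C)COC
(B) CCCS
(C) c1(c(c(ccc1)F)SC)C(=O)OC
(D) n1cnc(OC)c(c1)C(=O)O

C

[#6][SX2H0][#6] describes an aliphatic sulfur bridging two carbons with no H on the sulfur (a thioether).
(A) has a methoxy ether (-OCH3) but the bridging atom is O, not S.
(B) has a thiol (-SH) but the sulfur has H1, not H0 bridging two carbons.
(C) contains a methylthio ether (-SCH3), which satisfies every atom and bond constraint.
(D) has a methoxy ether (-OCH3) but the bridging atom is O, not S.
So the answer is (C).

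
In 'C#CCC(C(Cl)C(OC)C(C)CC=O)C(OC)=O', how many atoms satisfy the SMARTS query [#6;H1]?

6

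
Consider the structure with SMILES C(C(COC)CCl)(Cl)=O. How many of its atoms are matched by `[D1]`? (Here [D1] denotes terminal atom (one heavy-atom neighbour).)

4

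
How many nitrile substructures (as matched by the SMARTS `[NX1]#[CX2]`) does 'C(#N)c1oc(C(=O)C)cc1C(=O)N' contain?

1

[NX1]#[CX2] is the SMARTS for a nitrile: a nitrogen triple-bonded to a two-connected carbon.
Exactly one fragment in the molecule meets all constraints, giving 1 match.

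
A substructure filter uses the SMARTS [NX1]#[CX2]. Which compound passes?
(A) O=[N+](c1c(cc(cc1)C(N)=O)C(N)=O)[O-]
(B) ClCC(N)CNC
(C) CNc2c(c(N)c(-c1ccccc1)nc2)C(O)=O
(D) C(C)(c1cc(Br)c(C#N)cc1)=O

D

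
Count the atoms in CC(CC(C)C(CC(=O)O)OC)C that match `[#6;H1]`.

The query [#6;H1] means: any carbon bearing exactly one hydrogen.
Check the 13 heavy atoms by environment: 2× C (H2) → no; 3× C (H1) → match; 2× O (H0) → no; 4× C (H3) → no; 1× C (H0) → no; 1× O (H1) → no.
That gives 3 matching atoms.

3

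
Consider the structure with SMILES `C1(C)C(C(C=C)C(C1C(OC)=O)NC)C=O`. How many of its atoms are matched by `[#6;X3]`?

4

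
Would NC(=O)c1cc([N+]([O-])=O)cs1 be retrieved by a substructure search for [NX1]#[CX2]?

No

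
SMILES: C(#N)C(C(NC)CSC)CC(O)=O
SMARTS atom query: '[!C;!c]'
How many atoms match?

The query [!C;!c] means: neither aliphatic nor aromatic carbon — same as [!#6].
Check the 13 heavy atoms by environment: 8× C → no; 2× N → match; 2× O → match; 1× S → match.
Summing the matching environments: 2 + 2 + 1 = 5 matching atoms.

5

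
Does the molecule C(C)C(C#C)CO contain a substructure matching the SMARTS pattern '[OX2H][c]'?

No

The pattern [OX2H][c] describes a hydroxyl oxygen attached to an aromatic carbon — a phenol.
The closest candidate here is a hydroxyl group (-OH), but the -OH is on an aliphatic carbon, not an aromatic c. No other fragment satisfies the full query, so there is no match.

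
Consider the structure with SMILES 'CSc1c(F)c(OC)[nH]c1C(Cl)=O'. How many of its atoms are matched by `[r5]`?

5

The query [r5] means: r5 matches atoms in a five-membered ring.
Check the 13 heavy atoms by environment: 1× n (aromatic, in 5-ring) → match; 4× c (aromatic, in 5-ring) → match; 3× C (acyclic) → no; 2× O (acyclic) → no; 1× Cl (acyclic) → no; 1× S (acyclic) → no; 1× F (acyclic) → no.
Summing the matching environments: 1 + 4 = 5 matching atoms.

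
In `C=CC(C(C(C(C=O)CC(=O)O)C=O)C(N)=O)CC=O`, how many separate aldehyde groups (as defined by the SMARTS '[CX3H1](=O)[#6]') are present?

[CX3H1](=O)[#6] is the SMARTS for an aldehyde: an sp2 carbon with one H, double-bonded to O and single-bonded to carbon.
The molecule carries 3 separate instances of an aldehyde (-CHO) meeting every constraint; each maps to a distinct set of atoms, giving 3 matches.

3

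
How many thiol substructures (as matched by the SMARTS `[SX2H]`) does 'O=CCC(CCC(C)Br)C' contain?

0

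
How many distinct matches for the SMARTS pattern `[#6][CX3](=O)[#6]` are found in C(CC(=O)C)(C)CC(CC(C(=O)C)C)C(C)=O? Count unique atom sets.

3

[#6][CX3](=O)[#6] is the SMARTS for a ketone: a carbonyl carbon (no H) flanked by two carbons.
The molecule carries 3 separate instances of an acetyl/ketone group (-C(=O)CH3) meeting every constraint; each maps to a distinct set of atoms, giving 3 matches.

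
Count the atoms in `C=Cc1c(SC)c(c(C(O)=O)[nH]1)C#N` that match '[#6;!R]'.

Check the 14 heavy atoms by environment: 1× n (aromatic, in 5-ring) → no; 4× c (aromatic, in 5-ring) → no; 5× C (acyclic) → match; 1× N (acyclic) → no; 2× O (acyclic) → no; 1× S (acyclic) → no.
That gives 5 matching atoms.

5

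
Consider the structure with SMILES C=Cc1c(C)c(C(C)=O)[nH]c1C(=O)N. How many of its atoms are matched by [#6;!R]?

Check the 14 heavy atoms by environment: 1× n (aromatic, in 5-ring) → no; 4× c (aromatic, in 5-ring) → no; 6× C (acyclic) → match; 2× O (acyclic) → no; 1× N (acyclic) → no.
That gives 6 matching atoms.

6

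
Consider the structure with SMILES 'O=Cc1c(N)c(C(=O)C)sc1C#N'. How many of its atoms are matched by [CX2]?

The query [CX2] means: C with X2: aliphatic carbon with exactly 2 total connections.
Check the 13 heavy atoms by environment: 1× s (aromatic, X2) → no; 4× c (aromatic, X3) → no; 1× N (X3) → no; 1× C (X2) → match; 1× N (X1) → no; 2× C (X3) → no; 2× O (X1) → no; 1× C (X4) → no.
That gives 1 matching atom.

1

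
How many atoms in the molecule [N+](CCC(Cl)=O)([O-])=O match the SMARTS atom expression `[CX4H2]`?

Check the 8 heavy atoms by environment: 2× C (H2, X4) → match; 1× N (charge +1, H0, X3) → no; 1× O (charge -1, H0, X1) → no; 2× O (H0, X1) → no; 1× C (H0, X3) → no; 1× Cl (H0, X1) → no.
That gives 2 matching atoms.

2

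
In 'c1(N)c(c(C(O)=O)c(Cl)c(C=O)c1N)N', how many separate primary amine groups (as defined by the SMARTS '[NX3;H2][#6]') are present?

3

[NX3;H2][#6] is the SMARTS for a primary amine: a trivalent nitrogen with two H attached to carbon.
The molecule carries 3 separate instances of a primary amino group (-NH2) meeting every constraint; each maps to a distinct set of atoms, giving 3 matches.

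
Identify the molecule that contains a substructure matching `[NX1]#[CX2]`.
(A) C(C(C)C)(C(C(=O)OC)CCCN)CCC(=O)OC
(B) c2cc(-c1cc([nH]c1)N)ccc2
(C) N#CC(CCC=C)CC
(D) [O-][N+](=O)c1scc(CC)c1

C

[NX1]#[CX2] describes a nitrogen triple-bonded to a two-connected carbon (a nitrile).
(A) has a primary amino group (-NH2) but the nitrogen is NX3 (three connections), not NX1 triple-bonded.
(B) has a primary amino group (-NH2) but the nitrogen is NX3 (three connections), not NX1 triple-bonded.
(C) contains a nitrile (-C#N), which satisfies every atom and bond constraint.
(D) has a nitro group (-[N+](=O)[O-]) but there is no C#N triple bond.
So the answer is (C).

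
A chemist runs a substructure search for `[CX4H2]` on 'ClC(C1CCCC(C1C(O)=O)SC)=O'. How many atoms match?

3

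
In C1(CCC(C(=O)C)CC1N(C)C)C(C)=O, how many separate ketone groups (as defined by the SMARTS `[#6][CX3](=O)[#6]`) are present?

2

[#6][CX3](=O)[#6] is the SMARTS for a ketone: a carbonyl carbon (no H) flanked by two carbons.
The molecule carries 2 separate instances of an acetyl/ketone group (-C(=O)CH3) meeting every constraint; each maps to a distinct set of atoms, giving 2 matches.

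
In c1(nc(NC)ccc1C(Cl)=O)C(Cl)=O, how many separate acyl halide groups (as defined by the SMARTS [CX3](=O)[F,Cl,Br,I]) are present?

[CX3](=O)[F,Cl,Br,I] is the SMARTS for an acyl halide: a carbonyl carbon bonded to a halogen.
The molecule carries 2 separate instances of an acyl chloride (-C(=O)Cl) meeting every constraint; each maps to a distinct set of atoms, giving 2 matches.

2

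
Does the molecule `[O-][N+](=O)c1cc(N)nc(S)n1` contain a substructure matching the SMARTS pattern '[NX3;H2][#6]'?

Yes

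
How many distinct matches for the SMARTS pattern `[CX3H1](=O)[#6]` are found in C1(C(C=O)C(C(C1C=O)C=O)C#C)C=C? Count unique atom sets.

3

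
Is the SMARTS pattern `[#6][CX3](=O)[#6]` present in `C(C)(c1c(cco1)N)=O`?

Yes

The pattern [#6][CX3](=O)[#6] describes a carbonyl carbon (no H) flanked by two carbons — a ketone.
The molecule carries an acetyl/ketone group (-C(=O)CH3), whose atoms satisfy every constraint of the query, so the pattern matches.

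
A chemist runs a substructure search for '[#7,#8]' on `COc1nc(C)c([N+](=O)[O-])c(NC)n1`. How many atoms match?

7

Check the 14 heavy atoms by environment: 2× n (aromatic) → match; 4× c (aromatic) → no; 2× O → match; 3× C → no; 1× N → match; 1× N (charge +1) → match; 1× O (charge -1) → match.
Summing the matching environments: 2 + 2 + 1 + 1 + 1 = 7 matching atoms.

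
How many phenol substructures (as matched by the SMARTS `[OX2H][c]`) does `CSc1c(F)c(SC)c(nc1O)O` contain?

2

[OX2H][c] is the SMARTS for a phenol: a hydroxyl oxygen attached to an aromatic carbon.
The molecule carries 2 separate instances of a hydroxyl group (-OH) meeting every constraint; each maps to a distinct set of atoms, giving 2 matches.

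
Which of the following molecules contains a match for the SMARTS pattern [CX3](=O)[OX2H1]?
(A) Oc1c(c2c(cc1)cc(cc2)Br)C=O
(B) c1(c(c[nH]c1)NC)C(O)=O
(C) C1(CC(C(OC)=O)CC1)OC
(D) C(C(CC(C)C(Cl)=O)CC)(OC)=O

B

[CX3](=O)[OX2H1] describes an sp2 carbon double-bonded to O and single-bonded to an -OH oxygen (a carboxylic acid).
(A) has an aldehyde (-CHO) but there is no singly-bonded oxygen on the carbonyl carbon.
(B) contains a carboxylic acid group (-C(=O)OH), which satisfies every atom and bond constraint.
(C) has a methyl-ester group (-C(=O)OCH3) but the singly-bonded O has no H (OX2H0, not OX2H1).
(D) has a methyl-ester group (-C(=O)OCH3) but the singly-bonded O has no H (OX2H0, not OX2H1).
So the answer is (B).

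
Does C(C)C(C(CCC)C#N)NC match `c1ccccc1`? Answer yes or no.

The pattern c1ccccc1 describes six aromatic carbons in a ring — a benzene ring.
The closest candidate here is a methyl group (-CH3), but no six-membered all-carbon aromatic ring is present. No other fragment satisfies the full query, so there is no match.

No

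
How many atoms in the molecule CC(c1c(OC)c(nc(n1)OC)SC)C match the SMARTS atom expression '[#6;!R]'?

6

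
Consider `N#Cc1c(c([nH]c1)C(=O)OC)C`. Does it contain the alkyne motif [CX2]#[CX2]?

No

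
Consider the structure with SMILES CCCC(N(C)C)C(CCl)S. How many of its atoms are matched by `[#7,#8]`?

1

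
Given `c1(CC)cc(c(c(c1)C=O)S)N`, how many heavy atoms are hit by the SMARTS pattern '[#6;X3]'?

7

The query [#6;X3] means: any carbon (aromatic or not) with three total connections.
Check the 12 heavy atoms by environment: 6× c (aromatic, X3) → match; 1× C (X3) → match; 1× O (X1) → no; 2× C (X4) → no; 1× N (X3) → no; 1× S (X2) → no.
Summing the matching environments: 6 + 1 = 7 matching atoms.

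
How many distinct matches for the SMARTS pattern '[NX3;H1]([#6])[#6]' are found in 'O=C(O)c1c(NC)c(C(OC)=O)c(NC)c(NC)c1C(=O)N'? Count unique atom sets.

3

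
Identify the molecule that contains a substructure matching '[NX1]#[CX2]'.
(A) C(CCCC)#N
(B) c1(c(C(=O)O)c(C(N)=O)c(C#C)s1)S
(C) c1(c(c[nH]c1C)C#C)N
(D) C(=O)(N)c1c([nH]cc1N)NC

[NX1]#[CX2] describes a nitrogen triple-bonded to a two-connected carbon (a nitrile).
(A) contains a nitrile (-C#N), which satisfies every atom and bond constraint.
(B) has a primary amide (-C(=O)NH2) but the nitrogen is NX3, not NX1.
(C) has a primary amino group (-NH2) but the nitrogen is NX3 (three connections), not NX1 triple-bonded.
(D) has a primary amino group (-NH2) but the nitrogen is NX3 (three connections), not NX1 triple-bonded.
So the answer is (A).

A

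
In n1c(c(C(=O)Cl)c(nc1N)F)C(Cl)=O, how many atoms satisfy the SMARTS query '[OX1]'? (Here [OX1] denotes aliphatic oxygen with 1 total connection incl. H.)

The query [OX1] means: aliphatic oxygen with one total connection — typically a carbonyl =O or an oxide.
Check the 14 heavy atoms by environment: 2× n (aromatic, X2) → no; 4× c (aromatic, X3) → no; 1× N (X3) → no; 2× C (X3) → no; 2× O (X1) → match; 2× Cl (X1) → no; 1× F (X1) → no.
That gives 2 matching atoms.

2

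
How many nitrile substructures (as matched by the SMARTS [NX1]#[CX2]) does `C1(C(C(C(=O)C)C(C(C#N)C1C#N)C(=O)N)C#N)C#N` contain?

[NX1]#[CX2] is the SMARTS for a nitrile: a nitrogen triple-bonded to a two-connected carbon.
The molecule carries 4 separate instances of a nitrile (-C#N) meeting every constraint; each maps to a distinct set of atoms, giving 4 matches.

4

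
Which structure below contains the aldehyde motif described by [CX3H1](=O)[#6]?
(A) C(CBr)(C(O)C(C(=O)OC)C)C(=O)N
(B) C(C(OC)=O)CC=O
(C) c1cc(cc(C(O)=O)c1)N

[CX3H1](=O)[#6] describes an sp2 carbon with one H, double-bonded to O and single-bonded to carbon (an aldehyde).
(A) has a methyl-ester group (-C(=O)OCH3) but the carbonyl carbon has H0, not H1.
(B) contains an aldehyde (-CHO), which satisfies every atom and bond constraint.
(C) has a carboxylic acid group (-C(=O)OH) but the carbonyl carbon has H0 and is bonded to O, not H1.
So the answer is (B).

B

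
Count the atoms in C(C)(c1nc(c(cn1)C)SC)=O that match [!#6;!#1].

The query [!#6;!#1] means: not carbon and not hydrogen — any heteroatom.
Check the 12 heavy atoms by environment: 2× n (aromatic) → match; 4× c (aromatic) → no; 1× S → match; 4× C → no; 1× O → match.
Summing the matching environments: 2 + 1 + 1 = 4 matching atoms.

4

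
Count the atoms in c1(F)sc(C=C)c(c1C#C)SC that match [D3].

4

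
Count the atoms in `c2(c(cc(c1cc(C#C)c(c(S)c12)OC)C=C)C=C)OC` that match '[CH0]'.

1

Check the 21 heavy atoms by environment: 8× c (aromatic, H0) → no; 2× c (aromatic, H1) → no; 2× O (H0) → no; 2× C (H3) → no; 3× C (H1) → no; 2× C (H2) → no; 1× C (H0) → match; 1× S (H1) → no.
That gives 1 matching atom.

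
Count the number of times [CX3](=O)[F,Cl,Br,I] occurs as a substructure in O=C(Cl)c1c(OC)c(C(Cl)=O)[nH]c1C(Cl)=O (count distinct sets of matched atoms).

[CX3](=O)[F,Cl,Br,I] is the SMARTS for an acyl halide: a carbonyl carbon bonded to a halogen.
The molecule carries 3 separate instances of an acyl chloride (-C(=O)Cl) meeting every constraint; each maps to a distinct set of atoms, giving 3 matches.

3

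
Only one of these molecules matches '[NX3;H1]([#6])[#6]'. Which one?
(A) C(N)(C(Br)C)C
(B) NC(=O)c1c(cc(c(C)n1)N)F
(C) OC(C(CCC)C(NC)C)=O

C

[NX3;H1]([#6])[#6] describes a trivalent nitrogen with one H, bonded to two carbons (a secondary amine).
(A) has a primary amino group (-NH2) but the nitrogen has H2 and only one carbon neighbour.
(B) has a primary amide (-C(=O)NH2) but the -C(=O)NH2 nitrogen has H2, not H1.
(C) contains an N-methylamino group (-NHCH3), which satisfies every atom and bond constraint.
So the answer is (C).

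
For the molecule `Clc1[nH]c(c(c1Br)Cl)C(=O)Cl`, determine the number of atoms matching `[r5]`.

5

The query [r5] means: r5 matches atoms in a five-membered ring.
Check the 11 heavy atoms by environment: 1× n (aromatic, in 5-ring) → match; 4× c (aromatic, in 5-ring) → match; 1× C (acyclic) → no; 1× O (acyclic) → no; 3× Cl (acyclic) → no; 1× Br (acyclic) → no.
Summing the matching environments: 1 + 4 = 5 matching atoms.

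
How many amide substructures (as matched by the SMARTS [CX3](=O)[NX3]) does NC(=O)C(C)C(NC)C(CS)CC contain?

1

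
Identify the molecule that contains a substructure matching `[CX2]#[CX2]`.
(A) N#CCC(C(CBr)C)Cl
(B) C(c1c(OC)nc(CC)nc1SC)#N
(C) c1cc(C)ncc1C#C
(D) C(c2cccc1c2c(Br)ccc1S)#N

C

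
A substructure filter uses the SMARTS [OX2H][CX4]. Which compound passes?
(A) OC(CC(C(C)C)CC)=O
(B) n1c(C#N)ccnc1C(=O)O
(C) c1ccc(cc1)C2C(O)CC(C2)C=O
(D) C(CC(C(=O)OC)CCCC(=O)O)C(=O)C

C

[OX2H][CX4] describes a hydroxyl oxygen bound to an sp3 (X4) carbon (an aliphatic alcohol).
(A) has a carboxylic acid group (-C(=O)OH) but the -OH is on a CX3 carbonyl carbon, not a CX4 carbon.
(B) has a carboxylic acid group (-C(=O)OH) but the -OH is on a CX3 carbonyl carbon, not a CX4 carbon.
(C) contains a hydroxyl group (-OH), which satisfies every atom and bond constraint.
(D) has a carboxylic acid group (-C(=O)OH) but the -OH is on a CX3 carbonyl carbon, not a CX4 carbon.
So the answer is (C).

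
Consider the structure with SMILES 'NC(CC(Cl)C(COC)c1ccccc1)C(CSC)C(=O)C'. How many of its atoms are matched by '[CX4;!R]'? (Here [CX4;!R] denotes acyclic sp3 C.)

The query [CX4;!R] means: aliphatic carbon with four total connections, not in a ring.
Check the 22 heavy atoms by environment: 10× C (X4, acyclic) → match; 1× Cl (X1, acyclic) → no; 1× O (X2, acyclic) → no; 6× c (aromatic, X3, in 6-ring) → no; 1× S (X2, acyclic) → no; 1× N (X3, acyclic) → no; 1× C (X3, acyclic) → no; 1× O (X1, acyclic) → no.
That gives 10 matching atoms.

10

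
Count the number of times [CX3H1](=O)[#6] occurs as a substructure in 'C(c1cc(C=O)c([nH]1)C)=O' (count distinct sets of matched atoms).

2

[CX3H1](=O)[#6] is the SMARTS for an aldehyde: an sp2 carbon with one H, double-bonded to O and single-bonded to carbon.
The molecule carries 2 separate instances of an aldehyde (-CHO) meeting every constraint; each maps to a distinct set of atoms, giving 2 matches.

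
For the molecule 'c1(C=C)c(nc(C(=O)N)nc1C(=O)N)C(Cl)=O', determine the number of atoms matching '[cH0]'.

4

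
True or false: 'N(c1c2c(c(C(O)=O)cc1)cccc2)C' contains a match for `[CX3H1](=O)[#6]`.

False

The pattern [CX3H1](=O)[#6] describes an sp2 carbon with one H, double-bonded to O and single-bonded to carbon — an aldehyde.
The closest candidate here is a carboxylic acid group (-C(=O)OH), but the carbonyl carbon has H0 and is bonded to O, not H1. No other fragment satisfies the full query, so there is no match.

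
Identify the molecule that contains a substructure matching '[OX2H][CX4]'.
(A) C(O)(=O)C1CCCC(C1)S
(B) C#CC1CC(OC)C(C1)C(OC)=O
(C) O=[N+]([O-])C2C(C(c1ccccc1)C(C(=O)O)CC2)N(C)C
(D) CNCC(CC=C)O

D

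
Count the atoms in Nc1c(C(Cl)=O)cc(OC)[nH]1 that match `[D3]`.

4

The query [D3] means: atom with exactly three heavy-atom neighbours.
Check the 11 heavy atoms by environment: 1× n (aromatic, D2) → no; 3× c (aromatic, D3) → match; 1× c (aromatic, D2) → no; 1× C (D3) → match; 1× O (D1) → no; 1× Cl (D1) → no; 1× O (D2) → no; 1× C (D1) → no; 1× N (D1) → no.
Summing the matching environments: 3 + 1 = 4 matching atoms.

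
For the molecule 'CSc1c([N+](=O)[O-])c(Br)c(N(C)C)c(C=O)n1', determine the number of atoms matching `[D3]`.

7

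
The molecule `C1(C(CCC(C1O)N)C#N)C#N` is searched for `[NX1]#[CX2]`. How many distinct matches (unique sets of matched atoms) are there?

2

[NX1]#[CX2] is the SMARTS for a nitrile: a nitrogen triple-bonded to a two-connected carbon.
The molecule carries 2 separate instances of a nitrile (-C#N) meeting every constraint; each maps to a distinct set of atoms, giving 2 matches.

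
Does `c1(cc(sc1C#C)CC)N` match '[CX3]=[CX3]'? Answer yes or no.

No

The pattern [CX3]=[CX3] describes a non-aromatic C=C double bond between two sp2 carbons — an alkene.
The closest candidate here is an ethynyl group (-C#CH), but the C-C bond is a triple bond, not a double bond. No other fragment satisfies the full query, so there is no match.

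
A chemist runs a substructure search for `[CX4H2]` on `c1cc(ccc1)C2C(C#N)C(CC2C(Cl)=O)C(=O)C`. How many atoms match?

The query [CX4H2] means: sp3 carbon (X4) with exactly two hydrogens.
Check the 19 heavy atoms by environment: 4× C (H1, X4) → no; 1× C (H2, X4) → match; 2× C (H0, X3) → no; 2× O (H0, X1) → no; 1× Cl (H0, X1) → no; 1× C (H0, X2) → no; 1× N (H0, X1) → no; 1× c (aromatic, H0, X3) → no; 5× c (aromatic, H1, X3) → no; 1× C (H3, X4) → no.
That gives 1 matching atom.

1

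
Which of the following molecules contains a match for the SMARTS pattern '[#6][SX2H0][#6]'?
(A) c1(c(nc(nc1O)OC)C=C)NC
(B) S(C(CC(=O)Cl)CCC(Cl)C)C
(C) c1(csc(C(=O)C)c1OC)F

B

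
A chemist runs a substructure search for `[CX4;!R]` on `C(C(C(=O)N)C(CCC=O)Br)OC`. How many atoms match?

6

The query [CX4;!R] means: aliphatic carbon with four total connections, not in a ring.
Check the 13 heavy atoms by environment: 6× C (X4, acyclic) → match; 1× Br (X1, acyclic) → no; 2× C (X3, acyclic) → no; 2× O (X1, acyclic) → no; 1× N (X3, acyclic) → no; 1× O (X2, acyclic) → no.
That gives 6 matching atoms.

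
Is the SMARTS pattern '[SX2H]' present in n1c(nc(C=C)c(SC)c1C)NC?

No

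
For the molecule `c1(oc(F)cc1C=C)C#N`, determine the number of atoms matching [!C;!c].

3

Check the 10 heavy atoms by environment: 1× o (aromatic) → match; 4× c (aromatic) → no; 3× C → no; 1× N → match; 1× F → match.
Summing the matching environments: 1 + 1 + 1 = 3 matching atoms.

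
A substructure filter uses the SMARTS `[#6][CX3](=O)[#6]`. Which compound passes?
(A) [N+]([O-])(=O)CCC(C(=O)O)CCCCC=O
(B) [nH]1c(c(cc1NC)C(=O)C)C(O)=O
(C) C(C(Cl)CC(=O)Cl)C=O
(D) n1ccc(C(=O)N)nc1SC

[#6][CX3](=O)[#6] describes a carbonyl carbon (no H) flanked by two carbons (a ketone).
(A) has an aldehyde (-CHO) but the carbonyl carbon has H1, so it is not flanked by two carbons.
(B) contains an acetyl/ketone group (-C(=O)CH3), which satisfies every atom and bond constraint.
(C) has an aldehyde (-CHO) but the carbonyl carbon has H1, so it is not flanked by two carbons.
(D) has a primary amide (-C(=O)NH2) but one neighbour of the carbonyl carbon is N, not C.
So the answer is (B).

B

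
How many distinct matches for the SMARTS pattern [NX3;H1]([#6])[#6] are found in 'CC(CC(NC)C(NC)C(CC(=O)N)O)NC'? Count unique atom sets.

3

[NX3;H1]([#6])[#6] is the SMARTS for a secondary amine: a trivalent nitrogen with one H, bonded to two carbons.
The molecule carries 3 separate instances of an N-methylamino group (-NHCH3) meeting every constraint; each maps to a distinct set of atoms, giving 3 matches.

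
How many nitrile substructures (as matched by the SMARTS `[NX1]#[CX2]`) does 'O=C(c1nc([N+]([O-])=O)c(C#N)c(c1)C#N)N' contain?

2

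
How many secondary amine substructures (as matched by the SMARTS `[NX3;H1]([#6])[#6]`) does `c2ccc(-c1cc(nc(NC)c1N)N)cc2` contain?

[NX3;H1]([#6])[#6] is the SMARTS for a secondary amine: a trivalent nitrogen with one H, bonded to two carbons.
Exactly one fragment in the molecule meets all constraints, giving 1 match.

1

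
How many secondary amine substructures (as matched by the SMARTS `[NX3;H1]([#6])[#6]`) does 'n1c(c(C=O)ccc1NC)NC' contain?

2

[NX3;H1]([#6])[#6] is the SMARTS for a secondary amine: a trivalent nitrogen with one H, bonded to two carbons.
The molecule carries 2 separate instances of an N-methylamino group (-NHCH3) meeting every constraint; each maps to a distinct set of atoms, giving 2 matches.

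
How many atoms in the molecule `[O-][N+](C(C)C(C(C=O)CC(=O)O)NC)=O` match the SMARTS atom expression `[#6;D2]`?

The query [#6;D2] means: any carbon bonded to exactly two heavy atoms.
Check the 15 heavy atoms by environment: 2× C (D2) → match; 4× C (D3) → no; 2× C (D1) → no; 1× N (D2) → no; 4× O (D1) → no; 1× N (charge +1, D3) → no; 1× O (charge -1, D1) → no.
That gives 2 matching atoms.

2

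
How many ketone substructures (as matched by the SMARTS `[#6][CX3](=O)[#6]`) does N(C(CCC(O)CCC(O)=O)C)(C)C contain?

[#6][CX3](=O)[#6] is the SMARTS for a ketone: a carbonyl carbon (no H) flanked by two carbons.
The molecule has a carboxylic acid group (-C(=O)OH), but one neighbour of the carbonyl carbon is O, not C; nothing else fits, so there are 0 matches.

0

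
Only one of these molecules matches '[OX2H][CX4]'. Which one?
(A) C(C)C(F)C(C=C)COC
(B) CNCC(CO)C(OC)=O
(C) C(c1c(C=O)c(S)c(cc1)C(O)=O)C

B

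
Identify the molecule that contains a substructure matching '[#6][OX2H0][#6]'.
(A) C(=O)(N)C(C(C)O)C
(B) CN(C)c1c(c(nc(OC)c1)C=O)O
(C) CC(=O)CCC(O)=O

B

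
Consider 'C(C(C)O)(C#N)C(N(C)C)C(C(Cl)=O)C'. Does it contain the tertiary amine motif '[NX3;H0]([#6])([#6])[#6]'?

The pattern [NX3;H0]([#6])([#6])[#6] describes a trivalent nitrogen with no H, bonded to three carbons — a tertiary amine.
The molecule carries a dimethylamino group (-N(CH3)2), whose atoms satisfy every constraint of the query, so the pattern matches.

Yes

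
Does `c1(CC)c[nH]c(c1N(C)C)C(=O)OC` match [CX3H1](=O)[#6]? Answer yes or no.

No

The pattern [CX3H1](=O)[#6] describes an sp2 carbon with one H, double-bonded to O and single-bonded to carbon — an aldehyde.
The closest candidate here is a methyl-ester group (-C(=O)OCH3), but the carbonyl carbon has H0, not H1. No other fragment satisfies the full query, so there is no match.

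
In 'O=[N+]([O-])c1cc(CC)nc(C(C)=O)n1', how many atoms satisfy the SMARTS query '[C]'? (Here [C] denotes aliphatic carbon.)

Check the 14 heavy atoms by environment: 2× n (aromatic) → no; 4× c (aromatic) → no; 1× N (charge +1) → no; 1× O (charge -1) → no; 2× O → no; 4× C → match.
That gives 4 matching atoms.

4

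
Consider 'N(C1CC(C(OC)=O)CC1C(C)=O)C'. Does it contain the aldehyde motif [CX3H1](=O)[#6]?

No

The pattern [CX3H1](=O)[#6] describes an sp2 carbon with one H, double-bonded to O and single-bonded to carbon — an aldehyde.
The closest candidate here is an acetyl/ketone group (-C(=O)CH3), but the carbonyl carbon has H0 (two carbon neighbours), not H1. No other fragment satisfies the full query, so there is no match.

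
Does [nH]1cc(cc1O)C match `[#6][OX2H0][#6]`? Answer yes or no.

The pattern [#6][OX2H0][#6] describes an aliphatic oxygen bridging two carbons with no H on the oxygen — an ether.
The closest candidate here is a hydroxyl group (-OH), but the oxygen has H1, not H0 bridging two carbons. No other fragment satisfies the full query, so there is no match.

No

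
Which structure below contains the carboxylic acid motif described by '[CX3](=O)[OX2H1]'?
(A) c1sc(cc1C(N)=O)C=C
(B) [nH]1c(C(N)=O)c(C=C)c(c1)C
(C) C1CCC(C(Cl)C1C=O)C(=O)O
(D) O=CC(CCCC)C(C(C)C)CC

C

[CX3](=O)[OX2H1] describes an sp2 carbon double-bonded to O and single-bonded to an -OH oxygen (a carboxylic acid).
(A) has a primary amide (-C(=O)NH2) but the carbonyl is bonded to N, not to an -OH oxygen.
(B) has a primary amide (-C(=O)NH2) but the carbonyl is bonded to N, not to an -OH oxygen.
(C) contains a carboxylic acid group (-C(=O)OH), which satisfies every atom and bond constraint.
(D) has an aldehyde (-CHO) but there is no singly-bonded oxygen on the carbonyl carbon.
So the answer is (C).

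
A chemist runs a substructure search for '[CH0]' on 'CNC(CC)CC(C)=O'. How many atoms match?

1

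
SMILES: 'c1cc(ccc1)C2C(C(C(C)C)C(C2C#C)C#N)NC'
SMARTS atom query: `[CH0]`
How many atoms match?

2

The query [CH0] means: aliphatic carbon with no attached hydrogen.
Check the 20 heavy atoms by environment: 7× C (H1) → no; 2× C (H0) → match; 1× N (H0) → no; 1× c (aromatic, H0) → no; 5× c (aromatic, H1) → no; 1× N (H1) → no; 3× C (H3) → no.
That gives 2 matching atoms.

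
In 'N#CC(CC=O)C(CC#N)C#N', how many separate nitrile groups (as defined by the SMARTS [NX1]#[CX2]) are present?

[NX1]#[CX2] is the SMARTS for a nitrile: a nitrogen triple-bonded to a two-connected carbon.
The molecule carries 3 separate instances of a nitrile (-C#N) meeting every constraint; each maps to a distinct set of atoms, giving 3 matches.

3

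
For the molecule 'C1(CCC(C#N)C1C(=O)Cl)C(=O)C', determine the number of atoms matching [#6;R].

5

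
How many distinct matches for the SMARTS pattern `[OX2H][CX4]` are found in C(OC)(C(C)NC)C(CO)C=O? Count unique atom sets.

1

[OX2H][CX4] is the SMARTS for an aliphatic alcohol: a hydroxyl oxygen bound to an sp3 (X4) carbon.
Exactly one fragment in the molecule meets all constraints, giving 1 match.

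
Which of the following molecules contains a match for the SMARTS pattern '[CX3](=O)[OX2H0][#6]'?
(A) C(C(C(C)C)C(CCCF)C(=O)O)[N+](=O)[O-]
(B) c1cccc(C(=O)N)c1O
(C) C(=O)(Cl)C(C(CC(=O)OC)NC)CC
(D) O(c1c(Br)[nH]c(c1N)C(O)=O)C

C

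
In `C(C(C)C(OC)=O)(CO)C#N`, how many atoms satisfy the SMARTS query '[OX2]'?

The query [OX2] means: aliphatic oxygen with two total connections — ether, hydroxyl, or ester single-bond O.
Check the 11 heavy atoms by environment: 5× C (X4) → no; 2× O (X2) → match; 1× C (X3) → no; 1× O (X1) → no; 1× C (X2) → no; 1× N (X1) → no.
That gives 2 matching atoms.

2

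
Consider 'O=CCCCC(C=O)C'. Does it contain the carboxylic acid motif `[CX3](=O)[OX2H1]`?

No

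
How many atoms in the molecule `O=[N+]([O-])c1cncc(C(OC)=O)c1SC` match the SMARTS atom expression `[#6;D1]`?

2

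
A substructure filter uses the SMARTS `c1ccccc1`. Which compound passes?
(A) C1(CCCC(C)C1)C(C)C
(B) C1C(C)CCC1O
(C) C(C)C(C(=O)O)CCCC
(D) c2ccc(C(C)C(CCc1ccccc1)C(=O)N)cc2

D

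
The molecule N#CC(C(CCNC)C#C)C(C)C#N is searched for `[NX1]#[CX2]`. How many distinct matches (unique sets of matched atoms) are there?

2

[NX1]#[CX2] is the SMARTS for a nitrile: a nitrogen triple-bonded to a two-connected carbon.
The molecule carries 2 separate instances of a nitrile (-C#N) meeting every constraint; each maps to a distinct set of atoms, giving 2 matches.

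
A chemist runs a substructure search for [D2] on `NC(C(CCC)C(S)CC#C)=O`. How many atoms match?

4

The query [D2] means: atom with exactly two heavy-atom neighbours.
Check the 12 heavy atoms by environment: 4× C (D2) → match; 3× C (D3) → no; 2× C (D1) → no; 1× O (D1) → no; 1× N (D1) → no; 1× S (D1) → no.
That gives 4 matching atoms.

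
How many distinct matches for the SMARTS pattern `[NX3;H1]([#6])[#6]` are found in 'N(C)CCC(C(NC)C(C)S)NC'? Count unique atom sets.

3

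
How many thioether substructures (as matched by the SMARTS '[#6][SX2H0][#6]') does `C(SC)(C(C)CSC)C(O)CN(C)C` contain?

2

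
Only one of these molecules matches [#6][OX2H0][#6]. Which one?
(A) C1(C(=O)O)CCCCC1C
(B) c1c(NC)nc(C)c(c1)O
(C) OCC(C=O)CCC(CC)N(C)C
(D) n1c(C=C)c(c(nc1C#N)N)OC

D

[#6][OX2H0][#6] describes an aliphatic oxygen bridging two carbons with no H on the oxygen (an ether).
(A) has a carboxylic acid group (-C(=O)OH) but the -OH oxygen has H1; the =O is OX1, not OX2.
(B) has a hydroxyl group (-OH) but the oxygen has H1, not H0 bridging two carbons.
(C) has a hydroxyl group (-OH) but the oxygen has H1, not H0 bridging two carbons.
(D) contains a methoxy ether (-OCH3), which satisfies every atom and bond constraint.
So the answer is (D).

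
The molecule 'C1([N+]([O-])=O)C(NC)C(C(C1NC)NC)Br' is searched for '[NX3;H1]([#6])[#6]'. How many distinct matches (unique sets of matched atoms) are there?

3

[NX3;H1]([#6])[#6] is the SMARTS for a secondary amine: a trivalent nitrogen with one H, bonded to two carbons.
The molecule carries 3 separate instances of an N-methylamino group (-NHCH3) meeting every constraint; each maps to a distinct set of atoms, giving 3 matches.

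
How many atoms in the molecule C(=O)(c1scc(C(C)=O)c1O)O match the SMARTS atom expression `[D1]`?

The query [D1] means: atom with exactly one heavy-atom neighbour (degree 1).
Check the 12 heavy atoms by environment: 1× s (aromatic, D2) → no; 3× c (aromatic, D3) → no; 1× c (aromatic, D2) → no; 4× O (D1) → match; 2× C (D3) → no; 1× C (D1) → match.
Summing the matching environments: 4 + 1 = 5 matching atoms.

5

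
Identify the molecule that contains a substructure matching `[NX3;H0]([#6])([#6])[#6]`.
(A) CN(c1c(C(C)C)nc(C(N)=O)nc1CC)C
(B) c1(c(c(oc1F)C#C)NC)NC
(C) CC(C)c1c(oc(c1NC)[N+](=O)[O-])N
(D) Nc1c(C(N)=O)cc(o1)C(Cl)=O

A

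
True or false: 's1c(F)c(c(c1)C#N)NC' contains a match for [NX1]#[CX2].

True

The pattern [NX1]#[CX2] describes a nitrogen triple-bonded to a two-connected carbon — a nitrile.
The molecule carries a nitrile (-C#N), whose atoms satisfy every constraint of the query, so the pattern matches.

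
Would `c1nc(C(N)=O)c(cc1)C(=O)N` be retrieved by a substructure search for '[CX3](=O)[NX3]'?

The pattern [CX3](=O)[NX3] describes a carbonyl carbon bonded to a trivalent nitrogen — an amide.
The molecule carries a primary amide (-C(=O)NH2), whose atoms satisfy every constraint of the query, so the pattern matches.

Yes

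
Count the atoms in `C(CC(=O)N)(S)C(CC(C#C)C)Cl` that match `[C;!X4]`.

The query [C;!X4] means: aliphatic carbon that does not have four total connections.
Check the 13 heavy atoms by environment: 6× C (X4) → no; 1× Cl (X1) → no; 2× C (X2) → match; 1× C (X3) → match; 1× O (X1) → no; 1× N (X3) → no; 1× S (X2) → no.
Summing the matching environments: 2 + 1 = 3 matching atoms.

3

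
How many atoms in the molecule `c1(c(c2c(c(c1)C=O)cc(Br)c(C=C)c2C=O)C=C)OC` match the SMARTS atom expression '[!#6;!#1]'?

The query [!#6;!#1] means: not carbon and not hydrogen — any heteroatom.
Check the 21 heavy atoms by environment: 10× c (aromatic) → no; 7× C → no; 3× O → match; 1× Br → match.
Summing the matching environments: 3 + 1 = 4 matching atoms.

4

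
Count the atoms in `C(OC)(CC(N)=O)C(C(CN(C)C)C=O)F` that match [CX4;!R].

8

The query [CX4;!R] means: aliphatic carbon with four total connections, not in a ring.
Check the 16 heavy atoms by environment: 8× C (X4, acyclic) → match; 2× C (X3, acyclic) → no; 2× O (X1, acyclic) → no; 1× O (X2, acyclic) → no; 2× N (X3, acyclic) → no; 1× F (X1, acyclic) → no.
That gives 8 matching atoms.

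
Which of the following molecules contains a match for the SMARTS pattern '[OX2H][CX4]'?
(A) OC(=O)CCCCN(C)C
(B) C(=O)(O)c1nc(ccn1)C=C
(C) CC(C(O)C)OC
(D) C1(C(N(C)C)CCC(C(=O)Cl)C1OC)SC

[OX2H][CX4] describes a hydroxyl oxygen bound to an sp3 (X4) carbon (an aliphatic alcohol).
(A) has a carboxylic acid group (-C(=O)OH) but the -OH is on a CX3 carbonyl carbon, not a CX4 carbon.
(B) has a carboxylic acid group (-C(=O)OH) but the -OH is on a CX3 carbonyl carbon, not a CX4 carbon.
(C) contains a hydroxyl group (-OH), which satisfies every atom and bond constraint.
(D) has a methoxy ether (-OCH3) but the oxygen has H0 (ether), not H1.
So the answer is (C).

C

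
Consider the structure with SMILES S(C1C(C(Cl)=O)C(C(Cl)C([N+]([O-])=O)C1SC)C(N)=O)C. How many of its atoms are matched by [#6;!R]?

4

The query [#6;!R] means: carbon not in any ring.
Check the 20 heavy atoms by environment: 6× C (in 6-ring) → no; 2× S (acyclic) → no; 4× C (acyclic) → match; 3× O (acyclic) → no; 1× N (acyclic) → no; 2× Cl (acyclic) → no; 1× N (charge +1, acyclic) → no; 1× O (charge -1, acyclic) → no.
That gives 4 matching atoms.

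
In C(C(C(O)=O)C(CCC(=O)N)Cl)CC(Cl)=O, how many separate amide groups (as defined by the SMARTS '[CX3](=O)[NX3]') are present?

1

[CX3](=O)[NX3] is the SMARTS for an amide: a carbonyl carbon bonded to a trivalent nitrogen.
Exactly one fragment in the molecule meets all constraints, giving 1 match.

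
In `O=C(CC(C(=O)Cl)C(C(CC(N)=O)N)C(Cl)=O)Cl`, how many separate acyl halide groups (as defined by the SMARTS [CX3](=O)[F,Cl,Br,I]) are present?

3

[CX3](=O)[F,Cl,Br,I] is the SMARTS for an acyl halide: a carbonyl carbon bonded to a halogen.
The molecule carries 3 separate instances of an acyl chloride (-C(=O)Cl) meeting every constraint; each maps to a distinct set of atoms, giving 3 matches.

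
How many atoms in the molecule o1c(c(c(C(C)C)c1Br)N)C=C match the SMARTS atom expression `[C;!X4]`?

The query [C;!X4] means: aliphatic carbon that does not have four total connections.
Check the 12 heavy atoms by environment: 1× o (aromatic, X2) → no; 4× c (aromatic, X3) → no; 1× Br (X1) → no; 1× N (X3) → no; 3× C (X4) → no; 2× C (X3) → match.
That gives 2 matching atoms.

2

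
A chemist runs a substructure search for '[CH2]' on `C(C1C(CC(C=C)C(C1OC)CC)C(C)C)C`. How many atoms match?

4

The query [CH2] means: aliphatic carbon with exactly two hydrogens.
Check the 17 heavy atoms by environment: 7× C (H1) → no; 4× C (H2) → match; 5× C (H3) → no; 1× O (H0) → no.
That gives 4 matching atoms.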